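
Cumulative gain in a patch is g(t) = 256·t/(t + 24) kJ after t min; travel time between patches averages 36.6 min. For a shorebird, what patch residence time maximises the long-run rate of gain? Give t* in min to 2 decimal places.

Optimal t* satisfies g'(t*) = g(t*)/(T + t*).
g'(t) = 256·24/(t + 24)². Setting 256·24/(t+24)² = 256t/[(t+24)(36.6+t)] gives 24(36.6+t) = t(t+24), so t² = 24×36.6 = 878.4.
t* = √878.4 = 29.64 min.

29.64 min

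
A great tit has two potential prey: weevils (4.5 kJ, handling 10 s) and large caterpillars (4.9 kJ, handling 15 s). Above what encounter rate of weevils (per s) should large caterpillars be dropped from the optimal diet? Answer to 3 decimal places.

0.265 per s

The zero-one rule: include large caterpillars iff E₂/h₂ > λE₁/(1+λh₁). Equality gives the switch point.
λE₁h₂ = E₂ + λE₂h₁ ⇒ λ = E₂/(E₁h₂ − E₂h₁) = 4.9/(67.5 − 49) = 0.2649 per s.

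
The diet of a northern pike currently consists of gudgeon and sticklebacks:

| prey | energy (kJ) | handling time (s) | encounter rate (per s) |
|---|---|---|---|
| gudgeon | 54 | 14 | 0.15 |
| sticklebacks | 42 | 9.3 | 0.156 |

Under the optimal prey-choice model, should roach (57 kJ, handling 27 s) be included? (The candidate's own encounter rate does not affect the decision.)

On gudgeon and sticklebacks alone, R = ΣλE/(1+Σλh) = 14.65/4.551 = 3.22 kJ/s.
Profitability of roach: 57/27 = 2.111 kJ/s.
2.111 < 3.22, so adding roach would lower the average — exclude it.

No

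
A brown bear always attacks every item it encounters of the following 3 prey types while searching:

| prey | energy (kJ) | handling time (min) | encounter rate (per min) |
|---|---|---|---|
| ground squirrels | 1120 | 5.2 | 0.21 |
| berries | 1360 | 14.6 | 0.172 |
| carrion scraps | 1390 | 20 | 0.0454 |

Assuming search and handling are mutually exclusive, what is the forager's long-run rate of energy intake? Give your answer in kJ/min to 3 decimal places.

R = Σλ_iE_i / (1 + Σλ_ih_i)
Numerator: 0.21×1120 + 0.172×1360 + 0.0454×1390 = 532.2
Denominator: 1 + 0.21×5.2 + 0.172×14.6 + 0.0454×20 = 5.511
R = 532.2/5.511 = 96.57 kJ/min

96.572 kJ/min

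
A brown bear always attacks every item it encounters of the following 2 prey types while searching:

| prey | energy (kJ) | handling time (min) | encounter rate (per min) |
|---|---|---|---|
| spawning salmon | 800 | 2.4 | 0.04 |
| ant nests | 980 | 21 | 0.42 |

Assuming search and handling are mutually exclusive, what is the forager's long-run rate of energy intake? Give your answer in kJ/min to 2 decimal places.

44.74 kJ/min

R = Σλ_iE_i / (1 + Σλ_ih_i)
Numerator: 0.04×800 + 0.42×980 = 443.6
Denominator: 1 + 0.04×2.4 + 0.42×21 = 9.916
R = 443.6/9.916 = 44.74 kJ/min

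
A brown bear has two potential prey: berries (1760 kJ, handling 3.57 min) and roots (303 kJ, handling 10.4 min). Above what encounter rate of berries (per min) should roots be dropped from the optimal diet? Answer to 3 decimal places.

0.018 per min

The zero-one rule: include roots iff E₂/h₂ > λE₁/(1+λh₁). Equality gives the switch point.
λE₁h₂ = E₂ + λE₂h₁ ⇒ λ = E₂/(E₁h₂ − E₂h₁) = 303/(1.83e+04 − 1082) = 0.01759 per min.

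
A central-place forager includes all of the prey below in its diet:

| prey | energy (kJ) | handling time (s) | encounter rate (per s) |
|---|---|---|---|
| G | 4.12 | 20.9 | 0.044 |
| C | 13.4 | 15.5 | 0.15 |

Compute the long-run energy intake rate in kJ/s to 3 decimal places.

0.516 kJ/s

R = Σλ_iE_i / (1 + Σλ_ih_i)
Numerator: 0.044×4.12 + 0.15×13.4 = 2.191
Denominator: 1 + 0.044×20.9 + 0.15×15.5 = 4.245
R = 2.191/4.245 = 0.5163 kJ/s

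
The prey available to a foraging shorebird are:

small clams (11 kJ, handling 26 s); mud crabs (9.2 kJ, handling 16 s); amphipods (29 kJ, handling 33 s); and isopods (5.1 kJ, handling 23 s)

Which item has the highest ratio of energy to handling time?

Profitability E/h (kJ/s): small clams = 11/26 = 0.423, mud crabs = 9.2/16 = 0.575, amphipods = 29/33 = 0.879, isopods = 5.1/23 = 0.222.
Ranked: amphipods > mud crabs > small clams > isopods.

amphipods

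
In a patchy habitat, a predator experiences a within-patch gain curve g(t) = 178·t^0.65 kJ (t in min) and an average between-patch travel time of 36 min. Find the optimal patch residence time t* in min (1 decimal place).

Optimal t* satisfies g'(t*) = g(t*)/(T + t*).
g'(t) = 0.65·178·t^-0.35. Setting 0.65·178·t^-0.35 = 178·t^0.65/(36+t) gives 0.65(36+t) = t, so 0.35·t = 0.65×36.
t* = 0.65×36/0.35 = 66.86 min.

66.9 min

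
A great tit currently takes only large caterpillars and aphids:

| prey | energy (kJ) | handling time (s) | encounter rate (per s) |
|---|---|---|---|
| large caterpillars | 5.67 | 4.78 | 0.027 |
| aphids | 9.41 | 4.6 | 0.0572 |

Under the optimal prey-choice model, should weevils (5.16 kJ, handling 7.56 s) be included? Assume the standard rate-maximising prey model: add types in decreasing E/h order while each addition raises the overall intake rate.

Current rate: (0.027×5.67 + 0.0572×9.41)/(1 + 0.027×4.78 + 0.0572×4.6) = 0.4966 kJ/s.
Profitability of weevils: 5.16/7.56 = 0.6825 kJ/s.
0.6825 > 0.4966, so adding weevils raises the average — include it.

Yes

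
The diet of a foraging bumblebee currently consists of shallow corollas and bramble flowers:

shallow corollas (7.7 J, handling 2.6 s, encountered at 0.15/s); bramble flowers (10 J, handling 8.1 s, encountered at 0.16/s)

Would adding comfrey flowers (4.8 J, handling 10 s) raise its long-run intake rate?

Current rate: (0.15×7.7 + 0.16×10)/(1 + 0.15×2.6 + 0.16×8.1) = 1.026 J/s.
Profitability of comfrey flowers: 4.8/10 = 0.48 J/s.
0.48 < 1.026, so adding comfrey flowers would lower the average — exclude it.

No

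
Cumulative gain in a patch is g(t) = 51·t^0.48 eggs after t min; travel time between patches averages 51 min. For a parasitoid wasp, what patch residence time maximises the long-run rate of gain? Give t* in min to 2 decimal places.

Maximise g(t)/(T+t): set derivative to zero → g'(t)(T+t) = g(t).
g'(t) = 0.48·51·t^-0.52. Setting 0.48·51·t^-0.52 = 51·t^0.48/(51+t) gives 0.48(51+t) = t, so 0.52·t = 0.48×51.
t* = 0.48×51/0.52 = 47.08 min.

47.08 min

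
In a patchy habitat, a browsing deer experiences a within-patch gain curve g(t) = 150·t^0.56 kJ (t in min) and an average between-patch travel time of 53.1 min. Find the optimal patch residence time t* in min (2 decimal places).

67.58 min

Maximise g(t)/(T+t): set derivative to zero → g'(t)(T+t) = g(t).
g'(t) = 0.56·150·t^-0.44. Setting 0.56·150·t^-0.44 = 150·t^0.56/(53.1+t) gives 0.56(53.1+t) = t, so 0.44·t = 0.56×53.1.
t* = 0.56×53.1/0.44 = 67.58 min.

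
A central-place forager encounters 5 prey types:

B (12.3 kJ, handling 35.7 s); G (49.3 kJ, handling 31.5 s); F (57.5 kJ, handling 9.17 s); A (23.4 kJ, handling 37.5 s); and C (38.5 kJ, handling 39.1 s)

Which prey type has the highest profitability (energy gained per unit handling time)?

Profitability E/h (kJ/s): B = 12.3/35.7 = 0.345, G = 49.3/31.5 = 1.57, F = 57.5/9.17 = 6.27, A = 23.4/37.5 = 0.624, C = 38.5/39.1 = 0.985.
Ranked: F > G > C > A > B.

F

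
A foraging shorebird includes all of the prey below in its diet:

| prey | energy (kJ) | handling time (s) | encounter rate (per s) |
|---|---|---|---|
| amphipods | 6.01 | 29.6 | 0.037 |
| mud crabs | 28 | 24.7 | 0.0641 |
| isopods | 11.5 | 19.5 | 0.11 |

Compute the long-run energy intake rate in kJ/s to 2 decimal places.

0.56 kJ/s

Energy encountered per unit search time: 0.037×6.01 + 0.0641×28 + 0.11×11.5 = 3.282 kJ/s.
Handling time per unit search time: 0.037×29.6 + 0.0641×24.7 + 0.11×19.5 = 4.823.
Rate = 3.282/(1 + 4.823) = 0.5636 kJ/s.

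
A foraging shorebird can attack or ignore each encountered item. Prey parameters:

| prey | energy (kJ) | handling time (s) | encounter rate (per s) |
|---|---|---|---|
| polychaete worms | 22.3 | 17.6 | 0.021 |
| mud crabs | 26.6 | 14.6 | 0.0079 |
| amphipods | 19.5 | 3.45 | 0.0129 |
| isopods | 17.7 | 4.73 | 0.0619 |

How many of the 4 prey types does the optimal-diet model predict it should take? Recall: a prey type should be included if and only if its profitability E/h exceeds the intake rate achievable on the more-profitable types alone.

4

Profitabilities (E/h, kJ/s): amphipods 5.65, isopods 3.74, mud crabs 1.82, polychaete worms 1.27. Add prey in this order while the next type's profitability exceeds the intake rate on those already taken.
Rate on top 1: 0.2408. isopods: 3.74 > 0.2408 → include.
Rate on top 2: 1.007. mud crabs: 1.82 > 1.007 → include.
Rate on top 3: 1.072. polychaete worms: 1.27 > 1.072 → include.
Optimal diet: amphipods, isopods, mud crabs, polychaete worms — 4 of 4 types.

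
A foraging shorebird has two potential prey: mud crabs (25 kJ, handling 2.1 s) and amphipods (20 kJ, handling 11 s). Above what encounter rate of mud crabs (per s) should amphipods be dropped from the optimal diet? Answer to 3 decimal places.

0.086 per s

At the threshold, the rate on mud crabs alone equals the profitability of amphipods: λ·25/(1 + λ·2.1) = 20/11 = 1.818.
Rearranging, λ(25 − 1.818×2.1) = 1.818, so λ = 1.818/21.18 = 0.08584 per s.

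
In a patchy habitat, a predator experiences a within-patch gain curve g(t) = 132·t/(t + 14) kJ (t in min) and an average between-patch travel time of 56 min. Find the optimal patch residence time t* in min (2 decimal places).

28.00 min

By the marginal value theorem, leave when the instantaneous gain rate g'(t) equals the habitat-wide average g(t)/(T + t).
g'(t) = 132·14/(t + 14)². Setting 132·14/(t+14)² = 132t/[(t+14)(56+t)] gives 14(56+t) = t(t+14), so t² = 14×56 = 784.
t* = √784 = 28 min.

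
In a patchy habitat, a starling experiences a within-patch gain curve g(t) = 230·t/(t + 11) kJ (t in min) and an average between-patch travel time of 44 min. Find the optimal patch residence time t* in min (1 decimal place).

By the marginal value theorem, leave when the instantaneous gain rate g'(t) equals the habitat-wide average g(t)/(T + t).
g'(t) = 230·11/(t + 11)². Setting 230·11/(t+11)² = 230t/[(t+11)(44+t)] gives 11(44+t) = t(t+11), so t² = 11×44 = 484.
t* = √484 = 22 min.

22.0 min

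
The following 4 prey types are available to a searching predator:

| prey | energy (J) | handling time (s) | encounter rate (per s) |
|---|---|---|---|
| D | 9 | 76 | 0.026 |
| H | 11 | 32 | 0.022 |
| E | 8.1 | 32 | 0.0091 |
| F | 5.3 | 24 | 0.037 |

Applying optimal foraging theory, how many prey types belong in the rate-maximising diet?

Profitabilities (E/h, J/s): H 0.344, E 0.253, F 0.221, D 0.118. Add prey in this order while the next type's profitability exceeds the intake rate on those already taken.
Rate on top 1: 0.142. E: 0.253 > 0.142 → include.
Rate on top 2: 0.1582. F: 0.221 > 0.1582 → include.
Rate on top 3: 0.1775. D: 0.118 < 0.1775 → exclude; stop.
Optimal diet: H, E, F — 3 of 4 types.

3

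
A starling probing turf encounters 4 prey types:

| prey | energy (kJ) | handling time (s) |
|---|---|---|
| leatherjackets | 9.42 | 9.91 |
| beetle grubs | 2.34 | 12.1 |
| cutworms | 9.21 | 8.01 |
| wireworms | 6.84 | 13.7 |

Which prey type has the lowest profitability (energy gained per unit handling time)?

beetle grubs

Profitability E/h (kJ/s): leatherjackets = 9.42/9.91 = 0.951, beetle grubs = 2.34/12.1 = 0.193, cutworms = 9.21/8.01 = 1.15, wireworms = 6.84/13.7 = 0.499.
Ranked: cutworms > leatherjackets > wireworms > beetle grubs.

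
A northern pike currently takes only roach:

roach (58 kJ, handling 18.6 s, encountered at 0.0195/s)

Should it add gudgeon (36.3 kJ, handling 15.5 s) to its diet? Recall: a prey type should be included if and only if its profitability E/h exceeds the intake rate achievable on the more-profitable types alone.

On roach alone, R = ΣλE/(1+Σλh) = 1.131/1.363 = 0.83 kJ/s.
Profitability of gudgeon: 36.3/15.5 = 2.342 kJ/s.
Since 2.342 > R, including gudgeon increases the long-run rate.

Yes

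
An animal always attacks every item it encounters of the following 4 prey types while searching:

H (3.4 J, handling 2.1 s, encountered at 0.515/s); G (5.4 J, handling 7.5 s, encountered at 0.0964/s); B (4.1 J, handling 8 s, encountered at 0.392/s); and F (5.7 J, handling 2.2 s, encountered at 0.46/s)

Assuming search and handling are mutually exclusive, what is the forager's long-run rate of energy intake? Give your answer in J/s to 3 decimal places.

0.935 J/s

Energy encountered per unit search time: 0.515×3.4 + 0.0964×5.4 + 0.392×4.1 + 0.46×5.7 = 6.501 J/s.
Handling time per unit search time: 0.515×2.1 + 0.0964×7.5 + 0.392×8 + 0.46×2.2 = 5.953.
Rate = 6.501/(1 + 5.953) = 0.935 J/s.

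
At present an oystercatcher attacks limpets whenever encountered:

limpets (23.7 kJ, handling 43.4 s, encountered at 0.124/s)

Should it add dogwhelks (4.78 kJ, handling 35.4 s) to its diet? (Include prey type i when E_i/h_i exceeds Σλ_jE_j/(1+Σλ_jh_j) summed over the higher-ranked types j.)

No

Intake rate on the current diet: R = (0.124×23.7) / (1 + 0.124×43.4) = 2.939/6.382 = 0.4605 kJ/s.
Profitability of dogwhelks: 4.78/35.4 = 0.135 kJ/s.
Since 0.135 < R, time spent handling dogwhelks is better spent searching.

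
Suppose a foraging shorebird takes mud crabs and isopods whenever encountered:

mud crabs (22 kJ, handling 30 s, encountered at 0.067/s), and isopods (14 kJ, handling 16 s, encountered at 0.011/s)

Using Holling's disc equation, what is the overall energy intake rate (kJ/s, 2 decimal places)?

0.51 kJ/s

R = Σλ_iE_i / (1 + Σλ_ih_i)
Numerator: 0.067×22 + 0.011×14 = 1.628
Denominator: 1 + 0.067×30 + 0.011×16 = 3.186
R = 1.628/3.186 = 0.511 kJ/s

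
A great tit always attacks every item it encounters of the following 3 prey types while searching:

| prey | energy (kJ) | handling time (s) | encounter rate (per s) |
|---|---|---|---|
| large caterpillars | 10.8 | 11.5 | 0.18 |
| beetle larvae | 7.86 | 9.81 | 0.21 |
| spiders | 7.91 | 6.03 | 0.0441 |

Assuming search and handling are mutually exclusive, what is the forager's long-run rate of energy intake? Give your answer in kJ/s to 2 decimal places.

Energy encountered per unit search time: 0.18×10.8 + 0.21×7.86 + 0.0441×7.91 = 3.943 kJ/s.
Handling time per unit search time: 0.18×11.5 + 0.21×9.81 + 0.0441×6.03 = 4.396.
Rate = 3.943/(1 + 4.396) = 0.7308 kJ/s.

0.73 kJ/s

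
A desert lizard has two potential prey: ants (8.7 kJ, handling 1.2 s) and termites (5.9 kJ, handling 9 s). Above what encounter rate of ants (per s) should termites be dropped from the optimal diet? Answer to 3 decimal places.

The zero-one rule: include termites iff E₂/h₂ > λE₁/(1+λh₁). Equality gives the switch point.
λE₁h₂ = E₂ + λE₂h₁ ⇒ λ = E₂/(E₁h₂ − E₂h₁) = 5.9/(78.3 − 7.08) = 0.08284 per s.

0.083 per s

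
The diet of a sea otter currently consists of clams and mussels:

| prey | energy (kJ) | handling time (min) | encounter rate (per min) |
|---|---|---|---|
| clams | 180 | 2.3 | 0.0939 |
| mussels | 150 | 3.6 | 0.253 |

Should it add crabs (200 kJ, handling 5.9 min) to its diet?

Yes

Current rate: (0.0939×180 + 0.253×150)/(1 + 0.0939×2.3 + 0.253×3.6) = 25.79 kJ/min.
Profitability of crabs: 200/5.9 = 33.9 kJ/min.
Since 33.9 > R, including crabs increases the long-run rate.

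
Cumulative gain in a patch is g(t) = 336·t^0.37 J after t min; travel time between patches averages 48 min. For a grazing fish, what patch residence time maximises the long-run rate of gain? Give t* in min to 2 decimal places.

28.19 min

Maximise g(t)/(T+t): set derivative to zero → g'(t)(T+t) = g(t).
g'(t) = 0.37·336·t^-0.63. Setting 0.37·336·t^-0.63 = 336·t^0.37/(48+t) gives 0.37(48+t) = t, so 0.63·t = 0.37×48.
t* = 0.37×48/0.63 = 28.19 min.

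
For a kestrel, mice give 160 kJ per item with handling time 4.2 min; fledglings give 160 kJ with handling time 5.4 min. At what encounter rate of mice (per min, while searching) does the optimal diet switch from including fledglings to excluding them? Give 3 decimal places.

0.833 per min

Drop fledglings once their profitability E₂/h₂ falls below the rate achievable on mice alone: E₂/h₂ = λE₁/(1 + λh₁).
Solve for λ: λE₁h₂ = E₂(1 + λh₁) → λ(E₁h₂ − E₂h₁) = E₂ → λ = E₂/(E₁h₂ − E₂h₁).
λ = 160/(160×5.4 − 160×4.2) = 160/192 = 0.8333 per min.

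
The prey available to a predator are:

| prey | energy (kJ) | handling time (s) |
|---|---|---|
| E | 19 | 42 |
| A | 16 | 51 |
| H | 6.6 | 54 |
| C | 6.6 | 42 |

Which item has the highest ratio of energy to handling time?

In descending order of E/h:
E: 19/42 = 0.452 kJ/s
A: 16/51 = 0.314 kJ/s
C: 6.6/42 = 0.157 kJ/s
H: 6.6/54 = 0.122 kJ/s

E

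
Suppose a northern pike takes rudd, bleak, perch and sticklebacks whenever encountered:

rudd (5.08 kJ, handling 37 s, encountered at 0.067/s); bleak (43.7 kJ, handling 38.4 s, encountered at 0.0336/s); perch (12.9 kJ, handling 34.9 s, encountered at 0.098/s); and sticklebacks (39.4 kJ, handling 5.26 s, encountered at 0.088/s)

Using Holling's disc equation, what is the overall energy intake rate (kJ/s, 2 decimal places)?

0.76 kJ/s

R = (0.067×5.08 + 0.0336×43.7 + 0.098×12.9 + 0.088×39.4) / (1 + 0.067×37 + 0.0336×38.4 + 0.098×34.9 + 0.088×5.26) = 6.54/8.652 = 0.7559 kJ/s.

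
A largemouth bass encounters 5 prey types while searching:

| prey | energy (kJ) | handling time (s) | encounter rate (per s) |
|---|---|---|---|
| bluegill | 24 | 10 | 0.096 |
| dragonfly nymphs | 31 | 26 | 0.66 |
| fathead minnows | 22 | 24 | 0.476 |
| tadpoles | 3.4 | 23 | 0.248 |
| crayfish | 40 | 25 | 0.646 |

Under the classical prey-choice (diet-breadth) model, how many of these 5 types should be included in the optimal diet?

2

Rank by E/h (kJ/s): bluegill 2.4, crayfish 1.6, dragonfly nymphs 1.19, fathead minnows 0.917, tadpoles 0.148. Include each in turn until the next type's E/h falls below the running intake rate.
Rate on top 1: 1.176. crayfish: 1.6 > 1.176 → include.
Rate on top 2: 1.554. dragonfly nymphs: 1.19 < 1.554 → exclude; stop.
Optimal diet: bluegill, crayfish — 2 of 5 types.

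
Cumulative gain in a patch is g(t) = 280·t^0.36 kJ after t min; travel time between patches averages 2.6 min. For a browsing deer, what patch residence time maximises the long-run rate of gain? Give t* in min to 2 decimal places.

Maximise g(t)/(T+t): set derivative to zero → g'(t)(T+t) = g(t).
g'(t) = 0.36·280·t^-0.64. Setting 0.36·280·t^-0.64 = 280·t^0.36/(2.6+t) gives 0.36(2.6+t) = t, so 0.64·t = 0.36×2.6.
t* = 0.36×2.6/0.64 = 1.462 min.

1.46 min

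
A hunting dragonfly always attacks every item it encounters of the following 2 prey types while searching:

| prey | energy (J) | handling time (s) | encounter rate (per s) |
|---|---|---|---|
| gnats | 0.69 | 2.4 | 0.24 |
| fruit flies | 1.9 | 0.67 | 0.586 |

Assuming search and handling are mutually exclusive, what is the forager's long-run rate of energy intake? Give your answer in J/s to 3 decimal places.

R = (0.24×0.69 + 0.586×1.9) / (1 + 0.24×2.4 + 0.586×0.67) = 1.279/1.969 = 0.6497 J/s.

0.650 J/s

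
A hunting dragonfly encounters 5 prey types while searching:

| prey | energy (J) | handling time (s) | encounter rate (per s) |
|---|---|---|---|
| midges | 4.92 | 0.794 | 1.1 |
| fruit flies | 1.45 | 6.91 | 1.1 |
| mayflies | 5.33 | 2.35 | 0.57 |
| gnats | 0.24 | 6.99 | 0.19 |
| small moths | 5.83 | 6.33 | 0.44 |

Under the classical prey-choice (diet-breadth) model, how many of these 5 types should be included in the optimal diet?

Profitabilities (E/h, J/s): midges 6.2, mayflies 2.27, small moths 0.921, fruit flies 0.21, gnats 0.0343. Add prey in this order while the next type's profitability exceeds the intake rate on those already taken.
Rate on top 1: 2.889. mayflies: 2.27 < 2.889 → exclude; stop.
Optimal diet: midges — 1 of 5 types.

1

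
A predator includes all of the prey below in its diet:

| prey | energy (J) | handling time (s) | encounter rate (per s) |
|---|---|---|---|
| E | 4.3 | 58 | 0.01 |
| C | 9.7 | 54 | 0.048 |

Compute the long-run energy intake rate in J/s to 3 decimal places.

Energy encountered per unit search time: 0.01×4.3 + 0.048×9.7 = 0.5086 J/s.
Handling time per unit search time: 0.01×58 + 0.048×54 = 3.172.
Rate = 0.5086/(1 + 3.172) = 0.1219 J/s.

0.122 J/s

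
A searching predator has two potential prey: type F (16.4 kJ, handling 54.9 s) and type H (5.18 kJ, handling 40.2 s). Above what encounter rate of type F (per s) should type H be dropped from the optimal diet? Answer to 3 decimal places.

The zero-one rule: include type H iff E₂/h₂ > λE₁/(1+λh₁). Equality gives the switch point.
λE₁h₂ = E₂ + λE₂h₁ ⇒ λ = E₂/(E₁h₂ − E₂h₁) = 5.18/(659.3 − 284.4) = 0.01382 per s.

0.014 per s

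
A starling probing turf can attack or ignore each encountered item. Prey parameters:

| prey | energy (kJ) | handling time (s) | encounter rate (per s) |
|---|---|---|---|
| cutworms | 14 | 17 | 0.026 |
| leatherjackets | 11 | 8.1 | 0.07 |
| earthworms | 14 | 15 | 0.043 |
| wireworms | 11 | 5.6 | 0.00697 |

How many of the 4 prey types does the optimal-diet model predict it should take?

4

Profitabilities (E/h, kJ/s): wireworms 1.96, leatherjackets 1.36, earthworms 0.933, cutworms 0.824. Add prey in this order while the next type's profitability exceeds the intake rate on those already taken.
Rate on top 1: 0.07379. leatherjackets: 1.36 > 0.07379 → include.
Rate on top 2: 0.5272. earthworms: 0.933 > 0.5272 → include.
Rate on top 3: 0.6436. cutworms: 0.824 > 0.6436 → include.
Optimal diet: wireworms, leatherjackets, earthworms, cutworms — 4 of 4 types.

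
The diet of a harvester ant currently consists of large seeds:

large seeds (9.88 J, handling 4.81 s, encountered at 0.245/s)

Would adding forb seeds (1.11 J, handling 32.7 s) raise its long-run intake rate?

No

Intake rate on the current diet: R = (0.245×9.88) / (1 + 0.245×4.81) = 2.421/2.178 = 1.111 J/s.
forb seeds: E/h = 1.11/32.7 = 0.03394 J/s.
Since 0.03394 < R, time spent handling forb seeds is better spent searching.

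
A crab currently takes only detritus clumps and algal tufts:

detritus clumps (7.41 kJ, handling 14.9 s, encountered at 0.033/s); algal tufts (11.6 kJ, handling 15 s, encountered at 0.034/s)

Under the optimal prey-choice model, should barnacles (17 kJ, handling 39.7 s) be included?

Yes

Current rate: (0.033×7.41 + 0.034×11.6)/(1 + 0.033×14.9 + 0.034×15) = 0.3192 kJ/s.
Profitability of barnacles: 17/39.7 = 0.4282 kJ/s.
Since 0.4282 > R, including barnacles increases the long-run rate.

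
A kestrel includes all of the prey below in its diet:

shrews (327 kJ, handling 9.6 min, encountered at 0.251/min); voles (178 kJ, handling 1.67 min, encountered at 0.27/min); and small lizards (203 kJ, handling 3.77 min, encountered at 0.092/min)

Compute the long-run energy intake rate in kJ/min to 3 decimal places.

Energy encountered per unit search time: 0.251×327 + 0.27×178 + 0.092×203 = 148.8 kJ/min.
Handling time per unit search time: 0.251×9.6 + 0.27×1.67 + 0.092×3.77 = 3.207.
Rate = 148.8/(1 + 3.207) = 35.37 kJ/min.

35.370 kJ/min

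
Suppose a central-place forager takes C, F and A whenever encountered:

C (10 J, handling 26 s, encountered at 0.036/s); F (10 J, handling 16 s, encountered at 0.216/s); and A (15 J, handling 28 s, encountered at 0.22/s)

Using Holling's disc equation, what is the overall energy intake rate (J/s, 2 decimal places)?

0.50 J/s

R = (0.036×10 + 0.216×10 + 0.22×15) / (1 + 0.036×26 + 0.216×16 + 0.22×28) = 5.82/11.55 = 0.5038 J/s.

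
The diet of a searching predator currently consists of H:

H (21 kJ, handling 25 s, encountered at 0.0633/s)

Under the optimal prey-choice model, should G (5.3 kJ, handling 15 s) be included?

Current rate: (0.0633×21)/(1 + 0.0633×25) = 0.5147 kJ/s.
G: E/h = 5.3/15 = 0.3533 kJ/s.
Since 0.3533 < R, time spent handling G is better spent searching.

No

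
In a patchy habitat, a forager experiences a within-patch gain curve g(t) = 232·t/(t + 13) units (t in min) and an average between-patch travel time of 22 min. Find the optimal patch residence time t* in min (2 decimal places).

16.91 min

Maximise g(t)/(T+t): set derivative to zero → g'(t)(T+t) = g(t).
g'(t) = 232·13/(t + 13)². Setting 232·13/(t+13)² = 232t/[(t+13)(22+t)] gives 13(22+t) = t(t+13), so t² = 13×22 = 286.
t* = √286 = 16.91 min.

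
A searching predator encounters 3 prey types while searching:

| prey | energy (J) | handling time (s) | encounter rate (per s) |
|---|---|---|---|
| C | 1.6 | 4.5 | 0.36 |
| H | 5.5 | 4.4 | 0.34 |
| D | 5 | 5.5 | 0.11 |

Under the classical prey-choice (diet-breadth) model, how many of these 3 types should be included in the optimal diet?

E/h in descending order: H 1.25, D 0.909, C 0.356 J/s. The optimal diet is the largest prefix of this list for which every included type satisfies E_i/h_i > R on the types above it.
Rate on top 1: 0.7492. D: 0.909 > 0.7492 → include.
Rate on top 2: 0.7804. C: 0.356 < 0.7804 → exclude; stop.
Optimal diet: H, D — 2 of 3 types.

2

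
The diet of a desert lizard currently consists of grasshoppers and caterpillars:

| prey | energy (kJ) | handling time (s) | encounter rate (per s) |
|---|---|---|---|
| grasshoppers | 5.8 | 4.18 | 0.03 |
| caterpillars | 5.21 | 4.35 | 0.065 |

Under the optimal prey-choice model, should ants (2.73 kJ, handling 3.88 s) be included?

Yes

On grasshoppers and caterpillars alone, R = ΣλE/(1+Σλh) = 0.5127/1.408 = 0.3641 kJ/s.
Profitability of ants: 2.73/3.88 = 0.7036 kJ/s.
Since 0.7036 > R, including ants increases the long-run rate.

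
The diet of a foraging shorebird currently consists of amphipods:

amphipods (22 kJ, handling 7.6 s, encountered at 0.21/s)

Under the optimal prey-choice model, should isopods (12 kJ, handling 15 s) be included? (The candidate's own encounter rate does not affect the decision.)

No

On amphipods alone, R = ΣλE/(1+Σλh) = 4.62/2.596 = 1.78 kJ/s.
isopods: E/h = 12/15 = 0.8 kJ/s.
0.8 < 1.78, so adding isopods would lower the average — exclude it.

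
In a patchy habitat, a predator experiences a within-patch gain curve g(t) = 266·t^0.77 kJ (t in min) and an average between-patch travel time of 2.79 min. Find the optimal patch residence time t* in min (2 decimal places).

9.34 min

By the marginal value theorem, leave when the instantaneous gain rate g'(t) equals the habitat-wide average g(t)/(T + t).
g'(t) = 0.77·266·t^-0.23. Setting 0.77·266·t^-0.23 = 266·t^0.77/(2.79+t) gives 0.77(2.79+t) = t, so 0.23·t = 0.77×2.79.
t* = 0.77×2.79/0.23 = 9.34 min.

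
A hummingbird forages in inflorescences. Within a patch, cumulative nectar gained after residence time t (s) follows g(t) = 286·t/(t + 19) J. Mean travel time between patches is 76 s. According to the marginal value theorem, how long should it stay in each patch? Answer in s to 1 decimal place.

38.0 s

Maximise g(t)/(T+t): set derivative to zero → g'(t)(T+t) = g(t).
g'(t) = 286·19/(t + 19)². Setting 286·19/(t+19)² = 286t/[(t+19)(76+t)] gives 19(76+t) = t(t+19), so t² = 19×76 = 1444.
t* = √1444 = 38 s.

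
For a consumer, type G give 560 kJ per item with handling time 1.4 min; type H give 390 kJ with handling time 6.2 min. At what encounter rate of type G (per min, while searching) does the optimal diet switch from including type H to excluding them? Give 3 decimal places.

0.133 per min

Drop type H once their profitability E₂/h₂ falls below the rate achievable on type G alone: E₂/h₂ = λE₁/(1 + λh₁).
Solve for λ: λE₁h₂ = E₂(1 + λh₁) → λ(E₁h₂ − E₂h₁) = E₂ → λ = E₂/(E₁h₂ − E₂h₁).
λ = 390/(560×6.2 − 390×1.4) = 390/2926 = 0.1333 per min.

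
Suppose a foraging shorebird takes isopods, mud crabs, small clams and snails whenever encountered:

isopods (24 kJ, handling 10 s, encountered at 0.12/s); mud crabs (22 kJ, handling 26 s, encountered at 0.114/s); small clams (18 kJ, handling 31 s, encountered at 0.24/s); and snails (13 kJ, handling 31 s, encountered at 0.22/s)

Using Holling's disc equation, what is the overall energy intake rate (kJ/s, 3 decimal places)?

Energy encountered per unit search time: 0.12×24 + 0.114×22 + 0.24×18 + 0.22×13 = 12.57 kJ/s.
Handling time per unit search time: 0.12×10 + 0.114×26 + 0.24×31 + 0.22×31 = 18.42.
Rate = 12.57/(1 + 18.42) = 0.647 kJ/s.

0.647 kJ/s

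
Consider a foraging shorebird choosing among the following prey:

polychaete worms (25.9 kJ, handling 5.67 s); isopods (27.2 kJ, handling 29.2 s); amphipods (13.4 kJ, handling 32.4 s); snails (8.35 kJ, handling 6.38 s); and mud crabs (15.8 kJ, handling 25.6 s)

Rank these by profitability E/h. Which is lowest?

amphipods

In descending order of E/h:
polychaete worms: 25.9/5.67 = 4.57 kJ/s
snails: 8.35/6.38 = 1.31 kJ/s
isopods: 27.2/29.2 = 0.932 kJ/s
mud crabs: 15.8/25.6 = 0.617 kJ/s
amphipods: 13.4/32.4 = 0.414 kJ/s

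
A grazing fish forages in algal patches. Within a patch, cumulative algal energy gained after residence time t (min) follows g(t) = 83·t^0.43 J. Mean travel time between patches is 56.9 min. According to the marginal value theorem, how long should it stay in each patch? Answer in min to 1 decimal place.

42.9 min

Optimal t* satisfies g'(t*) = g(t*)/(T + t*).
g'(t) = 0.43·83·t^-0.57. Setting 0.43·83·t^-0.57 = 83·t^0.43/(56.9+t) gives 0.43(56.9+t) = t, so 0.57·t = 0.43×56.9.
t* = 0.43×56.9/0.57 = 42.92 min.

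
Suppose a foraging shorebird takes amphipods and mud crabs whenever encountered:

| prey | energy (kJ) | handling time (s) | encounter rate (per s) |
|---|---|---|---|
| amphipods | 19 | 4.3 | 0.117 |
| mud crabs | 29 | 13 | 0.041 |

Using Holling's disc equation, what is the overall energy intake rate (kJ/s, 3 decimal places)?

R = (0.117×19 + 0.041×29) / (1 + 0.117×4.3 + 0.041×13) = 3.412/2.036 = 1.676 kJ/s.

1.676 kJ/s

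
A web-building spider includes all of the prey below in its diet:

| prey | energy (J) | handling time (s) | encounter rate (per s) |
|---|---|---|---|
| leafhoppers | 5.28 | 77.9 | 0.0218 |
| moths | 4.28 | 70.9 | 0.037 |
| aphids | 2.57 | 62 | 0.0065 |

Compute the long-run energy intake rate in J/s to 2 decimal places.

0.05 J/s

R = Σλ_iE_i / (1 + Σλ_ih_i)
Numerator: 0.0218×5.28 + 0.037×4.28 + 0.0065×2.57 = 0.2902
Denominator: 1 + 0.0218×77.9 + 0.037×70.9 + 0.0065×62 = 5.725
R = 0.2902/5.725 = 0.05069 J/s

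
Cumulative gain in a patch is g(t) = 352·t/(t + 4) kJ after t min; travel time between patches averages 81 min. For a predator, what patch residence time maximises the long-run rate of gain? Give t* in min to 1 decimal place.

Optimal t* satisfies g'(t*) = g(t*)/(T + t*).
g'(t) = 352·4/(t + 4)². Setting 352·4/(t+4)² = 352t/[(t+4)(81+t)] gives 4(81+t) = t(t+4), so t² = 4×81 = 324.
t* = √324 = 18 min.

18.0 min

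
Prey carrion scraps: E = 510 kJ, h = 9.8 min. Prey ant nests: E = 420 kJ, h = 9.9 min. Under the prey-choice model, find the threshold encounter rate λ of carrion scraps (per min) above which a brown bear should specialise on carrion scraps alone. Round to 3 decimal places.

Drop ant nests once their profitability E₂/h₂ falls below the rate achievable on carrion scraps alone: E₂/h₂ = λE₁/(1 + λh₁).
Solve for λ: λE₁h₂ = E₂(1 + λh₁) → λ(E₁h₂ − E₂h₁) = E₂ → λ = E₂/(E₁h₂ − E₂h₁).
λ = 420/(510×9.9 − 420×9.8) = 420/933 = 0.4502 per min.

0.450 per min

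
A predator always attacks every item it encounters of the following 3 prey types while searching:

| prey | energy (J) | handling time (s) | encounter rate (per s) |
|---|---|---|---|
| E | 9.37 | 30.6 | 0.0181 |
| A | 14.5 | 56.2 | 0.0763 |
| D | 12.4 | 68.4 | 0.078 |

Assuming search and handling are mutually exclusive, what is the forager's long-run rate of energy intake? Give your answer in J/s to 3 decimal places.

0.201 J/s

R = (0.0181×9.37 + 0.0763×14.5 + 0.078×12.4) / (1 + 0.0181×30.6 + 0.0763×56.2 + 0.078×68.4) = 2.243/11.18 = 0.2007 J/s.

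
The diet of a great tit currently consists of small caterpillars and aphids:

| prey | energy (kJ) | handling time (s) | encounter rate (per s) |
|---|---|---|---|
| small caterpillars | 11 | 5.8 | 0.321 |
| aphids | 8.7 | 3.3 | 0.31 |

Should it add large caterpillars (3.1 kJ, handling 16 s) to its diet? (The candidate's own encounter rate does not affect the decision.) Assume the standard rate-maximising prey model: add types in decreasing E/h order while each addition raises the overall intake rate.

On small caterpillars and aphids alone, R = ΣλE/(1+Σλh) = 6.228/3.885 = 1.603 kJ/s.
Profitability of large caterpillars: 3.1/16 = 0.1938 kJ/s.
Since 0.1938 < R, time spent handling large caterpillars is better spent searching.

No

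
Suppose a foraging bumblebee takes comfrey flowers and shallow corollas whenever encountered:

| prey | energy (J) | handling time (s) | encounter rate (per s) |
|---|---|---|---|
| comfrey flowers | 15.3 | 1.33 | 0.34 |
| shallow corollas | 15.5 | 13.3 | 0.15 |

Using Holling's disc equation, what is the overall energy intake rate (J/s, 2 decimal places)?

R = (0.34×15.3 + 0.15×15.5) / (1 + 0.34×1.33 + 0.15×13.3) = 7.527/3.447 = 2.184 J/s.

2.18 J/s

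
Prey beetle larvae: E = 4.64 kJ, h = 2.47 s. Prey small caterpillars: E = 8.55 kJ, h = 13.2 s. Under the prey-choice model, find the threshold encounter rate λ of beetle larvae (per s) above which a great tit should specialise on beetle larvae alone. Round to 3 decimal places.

At the threshold, the rate on beetle larvae alone equals the profitability of small caterpillars: λ·4.64/(1 + λ·2.47) = 8.55/13.2 = 0.6477.
Rearranging, λ(4.64 − 0.6477×2.47) = 0.6477, so λ = 0.6477/3.04 = 0.2131 per s.

0.213 per s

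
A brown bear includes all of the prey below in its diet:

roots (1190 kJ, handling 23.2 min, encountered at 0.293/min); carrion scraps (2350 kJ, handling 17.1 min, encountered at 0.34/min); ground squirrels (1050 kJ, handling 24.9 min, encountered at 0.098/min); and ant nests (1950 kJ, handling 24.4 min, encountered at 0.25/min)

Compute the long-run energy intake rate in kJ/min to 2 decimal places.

R = Σλ_iE_i / (1 + Σλ_ih_i)
Numerator: 0.293×1190 + 0.34×2350 + 0.098×1050 + 0.25×1950 = 1738
Denominator: 1 + 0.293×23.2 + 0.34×17.1 + 0.098×24.9 + 0.25×24.4 = 22.15
R = 1738/22.15 = 78.46 kJ/min

78.46 kJ/min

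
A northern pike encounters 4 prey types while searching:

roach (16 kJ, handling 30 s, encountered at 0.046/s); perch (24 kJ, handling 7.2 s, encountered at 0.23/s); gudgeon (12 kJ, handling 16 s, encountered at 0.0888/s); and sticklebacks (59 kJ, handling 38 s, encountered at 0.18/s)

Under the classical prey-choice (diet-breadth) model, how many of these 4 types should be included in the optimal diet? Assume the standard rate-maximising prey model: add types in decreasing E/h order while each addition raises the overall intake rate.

E/h in descending order: perch 3.33, sticklebacks 1.55, gudgeon 0.75, roach 0.533 kJ/s. The optimal diet is the largest prefix of this list for which every included type satisfies E_i/h_i > R on the types above it.
Rate on top 1: 2.078. sticklebacks: 1.55 < 2.078 → exclude; stop.
Optimal diet: perch — 1 of 4 types.

1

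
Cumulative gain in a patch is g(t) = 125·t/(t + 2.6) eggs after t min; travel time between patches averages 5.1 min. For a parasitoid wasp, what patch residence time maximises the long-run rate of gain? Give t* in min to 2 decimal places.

Maximise g(t)/(T+t): set derivative to zero → g'(t)(T+t) = g(t).
g'(t) = 125·2.6/(t + 2.6)². Setting 125·2.6/(t+2.6)² = 125t/[(t+2.6)(5.1+t)] gives 2.6(5.1+t) = t(t+2.6), so t² = 2.6×5.1 = 13.26.
t* = √13.26 = 3.641 min.

3.64 min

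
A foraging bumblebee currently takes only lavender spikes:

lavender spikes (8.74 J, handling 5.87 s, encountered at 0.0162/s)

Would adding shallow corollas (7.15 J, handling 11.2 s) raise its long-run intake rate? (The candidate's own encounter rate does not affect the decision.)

Intake rate on the current diet: R = (0.0162×8.74) / (1 + 0.0162×5.87) = 0.1416/1.095 = 0.1293 J/s.
shallow corollas: E/h = 7.15/11.2 = 0.6384 J/s.
Since 0.6384 > R, including shallow corollas increases the long-run rate.

Yes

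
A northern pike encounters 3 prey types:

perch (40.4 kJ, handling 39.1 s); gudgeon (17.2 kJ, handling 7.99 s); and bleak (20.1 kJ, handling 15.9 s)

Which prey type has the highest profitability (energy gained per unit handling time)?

In descending order of E/h:
gudgeon: 17.2/7.99 = 2.15 kJ/s
bleak: 20.1/15.9 = 1.26 kJ/s
perch: 40.4/39.1 = 1.03 kJ/s

gudgeon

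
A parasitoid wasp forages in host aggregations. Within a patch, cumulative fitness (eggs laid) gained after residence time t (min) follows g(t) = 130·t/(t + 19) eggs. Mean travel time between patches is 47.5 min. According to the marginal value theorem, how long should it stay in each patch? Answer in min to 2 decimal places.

By the marginal value theorem, leave when the instantaneous gain rate g'(t) equals the habitat-wide average g(t)/(T + t).
g'(t) = 130·19/(t + 19)². Setting 130·19/(t+19)² = 130t/[(t+19)(47.5+t)] gives 19(47.5+t) = t(t+19), so t² = 19×47.5 = 902.5.
t* = √902.5 = 30.04 min.

30.04 min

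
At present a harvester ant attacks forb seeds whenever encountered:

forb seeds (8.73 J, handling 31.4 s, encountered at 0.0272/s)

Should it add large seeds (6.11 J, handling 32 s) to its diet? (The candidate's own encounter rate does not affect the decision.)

On forb seeds alone, R = ΣλE/(1+Σλh) = 0.2375/1.854 = 0.1281 J/s.
large seeds: E/h = 6.11/32 = 0.1909 J/s.
0.1909 > 0.1281, so adding large seeds raises the average — include it.

Yes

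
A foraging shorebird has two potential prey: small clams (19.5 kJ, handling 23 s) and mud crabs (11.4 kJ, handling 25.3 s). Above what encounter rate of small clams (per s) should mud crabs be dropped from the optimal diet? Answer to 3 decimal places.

At the threshold, the rate on small clams alone equals the profitability of mud crabs: λ·19.5/(1 + λ·23) = 11.4/25.3 = 0.4506.
Rearranging, λ(19.5 − 0.4506×23) = 0.4506, so λ = 0.4506/9.136 = 0.04932 per s.

0.049 per s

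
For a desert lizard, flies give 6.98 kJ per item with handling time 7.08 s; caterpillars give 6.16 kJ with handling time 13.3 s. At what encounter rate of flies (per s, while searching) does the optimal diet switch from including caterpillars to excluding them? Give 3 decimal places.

0.125 per s

At the threshold, the rate on flies alone equals the profitability of caterpillars: λ·6.98/(1 + λ·7.08) = 6.16/13.3 = 0.4632.
Rearranging, λ(6.98 − 0.4632×7.08) = 0.4632, so λ = 0.4632/3.701 = 0.1251 per s.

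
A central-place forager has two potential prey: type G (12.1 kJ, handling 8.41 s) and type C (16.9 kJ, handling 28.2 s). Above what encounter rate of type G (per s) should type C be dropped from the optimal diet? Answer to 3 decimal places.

0.085 per s

The zero-one rule: include type C iff E₂/h₂ > λE₁/(1+λh₁). Equality gives the switch point.
λE₁h₂ = E₂ + λE₂h₁ ⇒ λ = E₂/(E₁h₂ − E₂h₁) = 16.9/(341.2 − 142.1) = 0.08489 per s.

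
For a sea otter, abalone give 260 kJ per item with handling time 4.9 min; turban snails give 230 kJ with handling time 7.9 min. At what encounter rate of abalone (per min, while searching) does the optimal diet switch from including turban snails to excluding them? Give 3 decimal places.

Drop turban snails once their profitability E₂/h₂ falls below the rate achievable on abalone alone: E₂/h₂ = λE₁/(1 + λh₁).
Solve for λ: λE₁h₂ = E₂(1 + λh₁) → λ(E₁h₂ − E₂h₁) = E₂ → λ = E₂/(E₁h₂ − E₂h₁).
λ = 230/(260×7.9 − 230×4.9) = 230/927 = 0.2481 per min.

0.248 per min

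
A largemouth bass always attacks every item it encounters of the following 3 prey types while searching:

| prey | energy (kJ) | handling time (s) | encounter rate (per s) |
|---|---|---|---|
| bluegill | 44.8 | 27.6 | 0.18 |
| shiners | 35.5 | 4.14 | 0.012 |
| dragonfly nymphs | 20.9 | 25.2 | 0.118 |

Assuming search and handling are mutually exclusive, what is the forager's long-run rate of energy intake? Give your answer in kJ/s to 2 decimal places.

Energy encountered per unit search time: 0.18×44.8 + 0.012×35.5 + 0.118×20.9 = 10.96 kJ/s.
Handling time per unit search time: 0.18×27.6 + 0.012×4.14 + 0.118×25.2 = 7.991.
Rate = 10.96/(1 + 7.991) = 1.219 kJ/s.

1.22 kJ/s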